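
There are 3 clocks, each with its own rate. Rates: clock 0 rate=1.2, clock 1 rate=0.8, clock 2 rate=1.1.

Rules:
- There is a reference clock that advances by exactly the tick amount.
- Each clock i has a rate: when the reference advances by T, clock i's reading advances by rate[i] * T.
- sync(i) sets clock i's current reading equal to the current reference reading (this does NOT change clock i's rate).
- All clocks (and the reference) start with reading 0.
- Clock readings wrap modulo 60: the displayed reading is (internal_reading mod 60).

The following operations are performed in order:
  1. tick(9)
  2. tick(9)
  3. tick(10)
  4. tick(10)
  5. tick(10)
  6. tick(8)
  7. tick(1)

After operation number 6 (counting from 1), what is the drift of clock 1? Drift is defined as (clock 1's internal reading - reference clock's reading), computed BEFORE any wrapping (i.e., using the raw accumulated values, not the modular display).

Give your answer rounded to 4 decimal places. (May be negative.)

After op 1 tick(9): ref=9.0000 raw=[10.8000 7.2000 9.9000]
After op 2 tick(9): ref=18.0000 raw=[21.6000 14.4000 19.8000]
After op 3 tick(10): ref=28.0000 raw=[33.6000 22.4000 30.8000]
After op 4 tick(10): ref=38.0000 raw=[45.6000 30.4000 41.8000]
After op 5 tick(10): ref=48.0000 raw=[57.6000 38.4000 52.8000]
After op 6 tick(8): ref=56.0000 raw=[67.2000 44.8000 61.6000]
Drift of clock 1 after op 6: 44.8000 - 56.0000 = -11.2000

Answer: -11.2000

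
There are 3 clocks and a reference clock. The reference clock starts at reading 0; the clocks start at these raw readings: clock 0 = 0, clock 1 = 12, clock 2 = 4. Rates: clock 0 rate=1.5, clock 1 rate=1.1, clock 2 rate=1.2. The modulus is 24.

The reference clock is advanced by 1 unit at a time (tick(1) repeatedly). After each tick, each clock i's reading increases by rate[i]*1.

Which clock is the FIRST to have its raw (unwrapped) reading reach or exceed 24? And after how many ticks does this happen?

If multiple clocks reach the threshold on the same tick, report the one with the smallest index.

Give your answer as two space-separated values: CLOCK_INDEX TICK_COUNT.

Answer: 1 11

Derivation:
clock 0: start=0, rate=1.5, needs 24-0 = 24; ticks = ceil(24/1.5) = ceil(16.0000) = 16; reading at tick 16 = 0 + 1.5*16 = 24.0000
clock 1: start=12, rate=1.1, needs 24-12 = 12; ticks = ceil(12/1.1) = ceil(10.9091) = 11; reading at tick 11 = 12 + 1.1*11 = 24.1000
clock 2: start=4, rate=1.2, needs 24-4 = 20; ticks = ceil(20/1.2) = ceil(16.6667) = 17; reading at tick 17 = 4 + 1.2*17 = 24.4000
Minimum tick count = 11; winners = [1]; smallest index = 1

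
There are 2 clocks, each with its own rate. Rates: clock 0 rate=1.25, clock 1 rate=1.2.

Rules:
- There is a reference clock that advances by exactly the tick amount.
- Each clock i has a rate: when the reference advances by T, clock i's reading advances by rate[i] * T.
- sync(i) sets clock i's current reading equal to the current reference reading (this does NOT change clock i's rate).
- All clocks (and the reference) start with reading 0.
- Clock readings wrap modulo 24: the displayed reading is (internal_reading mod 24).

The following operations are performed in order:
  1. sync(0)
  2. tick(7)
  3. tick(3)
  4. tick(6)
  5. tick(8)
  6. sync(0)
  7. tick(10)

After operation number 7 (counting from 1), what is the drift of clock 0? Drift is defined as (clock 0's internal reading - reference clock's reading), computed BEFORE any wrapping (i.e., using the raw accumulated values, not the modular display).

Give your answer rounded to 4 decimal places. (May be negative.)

Answer: 2.5000

Derivation:
After op 1 sync(0): ref=0.0000 raw=[0.0000 0.0000]
After op 2 tick(7): ref=7.0000 raw=[8.7500 8.4000]
After op 3 tick(3): ref=10.0000 raw=[12.5000 12.0000]
After op 4 tick(6): ref=16.0000 raw=[20.0000 19.2000]
After op 5 tick(8): ref=24.0000 raw=[30.0000 28.8000]
After op 6 sync(0): ref=24.0000 raw=[24.0000 28.8000]
After op 7 tick(10): ref=34.0000 raw=[36.5000 40.8000]
Drift of clock 0 after op 7: 36.5000 - 34.0000 = 2.5000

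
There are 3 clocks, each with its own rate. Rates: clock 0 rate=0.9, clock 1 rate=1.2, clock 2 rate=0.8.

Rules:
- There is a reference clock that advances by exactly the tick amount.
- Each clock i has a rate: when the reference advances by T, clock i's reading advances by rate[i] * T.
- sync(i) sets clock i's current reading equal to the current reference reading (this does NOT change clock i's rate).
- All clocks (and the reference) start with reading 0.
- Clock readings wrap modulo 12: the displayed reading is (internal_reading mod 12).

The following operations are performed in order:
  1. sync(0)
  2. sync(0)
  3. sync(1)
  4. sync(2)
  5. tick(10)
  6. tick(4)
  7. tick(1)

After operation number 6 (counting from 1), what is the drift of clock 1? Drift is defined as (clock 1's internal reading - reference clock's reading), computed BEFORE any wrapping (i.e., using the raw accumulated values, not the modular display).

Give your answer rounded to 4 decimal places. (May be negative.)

Answer: 2.8000

Derivation:
After op 1 sync(0): ref=0.0000 raw=[0.0000 0.0000 0.0000]
After op 2 sync(0): ref=0.0000 raw=[0.0000 0.0000 0.0000]
After op 3 sync(1): ref=0.0000 raw=[0.0000 0.0000 0.0000]
After op 4 sync(2): ref=0.0000 raw=[0.0000 0.0000 0.0000]
After op 5 tick(10): ref=10.0000 raw=[9.0000 12.0000 8.0000]
After op 6 tick(4): ref=14.0000 raw=[12.6000 16.8000 11.2000]
Drift of clock 1 after op 6: 16.8000 - 14.0000 = 2.8000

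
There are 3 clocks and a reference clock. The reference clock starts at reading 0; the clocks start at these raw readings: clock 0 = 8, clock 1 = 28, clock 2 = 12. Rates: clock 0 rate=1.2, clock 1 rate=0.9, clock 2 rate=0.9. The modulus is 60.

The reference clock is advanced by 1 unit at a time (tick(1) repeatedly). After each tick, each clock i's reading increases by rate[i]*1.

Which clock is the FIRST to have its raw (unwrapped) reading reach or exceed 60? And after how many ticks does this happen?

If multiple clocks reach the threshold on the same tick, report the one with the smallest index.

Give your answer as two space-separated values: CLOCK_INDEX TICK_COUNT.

clock 0: start=8, rate=1.2, needs 60-8 = 52; ticks = ceil(52/1.2) = ceil(43.3333) = 44; reading at tick 44 = 8 + 1.2*44 = 60.8000
clock 1: start=28, rate=0.9, needs 60-28 = 32; ticks = ceil(32/0.9) = ceil(35.5556) = 36; reading at tick 36 = 28 + 0.9*36 = 60.4000
clock 2: start=12, rate=0.9, needs 60-12 = 48; ticks = ceil(48/0.9) = ceil(53.3333) = 54; reading at tick 54 = 12 + 0.9*54 = 60.6000
Minimum tick count = 36; winners = [1]; smallest index = 1

Answer: 1 36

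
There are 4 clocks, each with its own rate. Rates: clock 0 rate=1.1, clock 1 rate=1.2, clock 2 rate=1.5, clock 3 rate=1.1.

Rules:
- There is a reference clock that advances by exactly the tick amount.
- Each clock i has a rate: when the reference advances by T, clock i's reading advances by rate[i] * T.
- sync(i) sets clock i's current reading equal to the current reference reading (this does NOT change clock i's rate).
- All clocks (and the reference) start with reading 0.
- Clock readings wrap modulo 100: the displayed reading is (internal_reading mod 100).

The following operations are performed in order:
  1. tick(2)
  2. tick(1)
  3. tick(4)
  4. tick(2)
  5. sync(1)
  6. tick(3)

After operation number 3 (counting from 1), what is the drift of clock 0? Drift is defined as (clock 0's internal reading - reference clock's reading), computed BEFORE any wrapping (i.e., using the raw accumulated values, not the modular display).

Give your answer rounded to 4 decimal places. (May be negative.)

After op 1 tick(2): ref=2.0000 raw=[2.2000 2.4000 3.0000 2.2000]
After op 2 tick(1): ref=3.0000 raw=[3.3000 3.6000 4.5000 3.3000]
After op 3 tick(4): ref=7.0000 raw=[7.7000 8.4000 10.5000 7.7000]
Drift of clock 0 after op 3: 7.7000 - 7.0000 = 0.7000

Answer: 0.7000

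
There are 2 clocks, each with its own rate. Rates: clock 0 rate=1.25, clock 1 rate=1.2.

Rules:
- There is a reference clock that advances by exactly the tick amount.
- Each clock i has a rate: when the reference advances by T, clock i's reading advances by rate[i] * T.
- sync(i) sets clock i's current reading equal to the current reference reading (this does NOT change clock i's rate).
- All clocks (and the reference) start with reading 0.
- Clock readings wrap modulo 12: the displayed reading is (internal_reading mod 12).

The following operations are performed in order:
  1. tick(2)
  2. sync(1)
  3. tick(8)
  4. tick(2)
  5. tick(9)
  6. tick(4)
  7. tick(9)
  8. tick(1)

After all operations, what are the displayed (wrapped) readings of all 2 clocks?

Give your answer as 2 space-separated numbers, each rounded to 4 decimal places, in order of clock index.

After op 1 tick(2): ref=2.0000 raw=[2.5000 2.4000]
After op 2 sync(1): ref=2.0000 raw=[2.5000 2.0000]
After op 3 tick(8): ref=10.0000 raw=[12.5000 11.6000]
After op 4 tick(2): ref=12.0000 raw=[15.0000 14.0000]
After op 5 tick(9): ref=21.0000 raw=[26.2500 24.8000]
After op 6 tick(4): ref=25.0000 raw=[31.2500 29.6000]
After op 7 tick(9): ref=34.0000 raw=[42.5000 40.4000]
After op 8 tick(1): ref=35.0000 raw=[43.7500 41.6000]
Wrap final raw readings (mod 12): 43.7500 mod 12 = 7.7500; 41.6000 mod 12 = 5.6000

Answer: 7.7500 5.6000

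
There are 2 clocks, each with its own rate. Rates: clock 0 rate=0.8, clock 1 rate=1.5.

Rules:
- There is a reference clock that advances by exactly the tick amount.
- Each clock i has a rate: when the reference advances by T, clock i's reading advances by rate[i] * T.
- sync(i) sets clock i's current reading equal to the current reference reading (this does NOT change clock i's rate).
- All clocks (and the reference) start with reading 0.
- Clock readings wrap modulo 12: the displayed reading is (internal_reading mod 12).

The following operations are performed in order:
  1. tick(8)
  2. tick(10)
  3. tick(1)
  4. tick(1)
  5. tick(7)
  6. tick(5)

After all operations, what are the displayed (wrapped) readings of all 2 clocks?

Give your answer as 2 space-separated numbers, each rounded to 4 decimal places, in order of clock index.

After op 1 tick(8): ref=8.0000 raw=[6.4000 12.0000]
After op 2 tick(10): ref=18.0000 raw=[14.4000 27.0000]
After op 3 tick(1): ref=19.0000 raw=[15.2000 28.5000]
After op 4 tick(1): ref=20.0000 raw=[16.0000 30.0000]
After op 5 tick(7): ref=27.0000 raw=[21.6000 40.5000]
After op 6 tick(5): ref=32.0000 raw=[25.6000 48.0000]
Wrap final raw readings (mod 12): 25.6000 mod 12 = 1.6000; 48.0000 mod 12 = 0.0000

Answer: 1.6000 0.0000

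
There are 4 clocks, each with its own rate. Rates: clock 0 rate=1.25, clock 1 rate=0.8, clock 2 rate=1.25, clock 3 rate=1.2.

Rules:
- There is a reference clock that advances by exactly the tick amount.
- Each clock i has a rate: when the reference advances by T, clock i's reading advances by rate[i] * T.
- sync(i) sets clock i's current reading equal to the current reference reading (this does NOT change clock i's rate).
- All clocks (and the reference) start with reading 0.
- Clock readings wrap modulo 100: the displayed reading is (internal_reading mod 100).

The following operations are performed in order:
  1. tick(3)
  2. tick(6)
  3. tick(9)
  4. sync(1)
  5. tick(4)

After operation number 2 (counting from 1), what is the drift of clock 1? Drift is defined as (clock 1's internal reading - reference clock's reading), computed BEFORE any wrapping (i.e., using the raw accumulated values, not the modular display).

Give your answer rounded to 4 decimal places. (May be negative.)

After op 1 tick(3): ref=3.0000 raw=[3.7500 2.4000 3.7500 3.6000]
After op 2 tick(6): ref=9.0000 raw=[11.2500 7.2000 11.2500 10.8000]
Drift of clock 1 after op 2: 7.2000 - 9.0000 = -1.8000

Answer: -1.8000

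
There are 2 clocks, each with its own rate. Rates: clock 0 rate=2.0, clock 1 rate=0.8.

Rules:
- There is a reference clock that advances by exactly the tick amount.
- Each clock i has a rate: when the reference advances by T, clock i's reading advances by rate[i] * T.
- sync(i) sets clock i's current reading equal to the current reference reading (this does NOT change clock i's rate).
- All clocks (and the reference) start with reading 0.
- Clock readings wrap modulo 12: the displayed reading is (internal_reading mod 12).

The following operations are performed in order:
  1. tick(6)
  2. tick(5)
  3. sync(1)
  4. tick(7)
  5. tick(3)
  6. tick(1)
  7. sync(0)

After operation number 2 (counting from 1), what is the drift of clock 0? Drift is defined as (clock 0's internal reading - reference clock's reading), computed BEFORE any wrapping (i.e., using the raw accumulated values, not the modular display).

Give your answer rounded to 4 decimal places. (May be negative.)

Answer: 11.0000

Derivation:
After op 1 tick(6): ref=6.0000 raw=[12.0000 4.8000]
After op 2 tick(5): ref=11.0000 raw=[22.0000 8.8000]
Drift of clock 0 after op 2: 22.0000 - 11.0000 = 11.0000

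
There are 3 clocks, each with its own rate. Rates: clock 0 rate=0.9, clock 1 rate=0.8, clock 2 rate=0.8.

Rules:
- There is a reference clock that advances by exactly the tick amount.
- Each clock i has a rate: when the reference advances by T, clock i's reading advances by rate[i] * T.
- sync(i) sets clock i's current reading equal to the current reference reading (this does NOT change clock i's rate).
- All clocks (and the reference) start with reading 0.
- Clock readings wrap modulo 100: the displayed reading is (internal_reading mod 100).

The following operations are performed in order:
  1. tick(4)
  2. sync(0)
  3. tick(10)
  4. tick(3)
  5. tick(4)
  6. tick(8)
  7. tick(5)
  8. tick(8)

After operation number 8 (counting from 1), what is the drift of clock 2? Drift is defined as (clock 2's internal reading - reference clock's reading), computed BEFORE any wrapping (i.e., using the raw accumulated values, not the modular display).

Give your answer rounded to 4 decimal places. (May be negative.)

After op 1 tick(4): ref=4.0000 raw=[3.6000 3.2000 3.2000]
After op 2 sync(0): ref=4.0000 raw=[4.0000 3.2000 3.2000]
After op 3 tick(10): ref=14.0000 raw=[13.0000 11.2000 11.2000]
After op 4 tick(3): ref=17.0000 raw=[15.7000 13.6000 13.6000]
After op 5 tick(4): ref=21.0000 raw=[19.3000 16.8000 16.8000]
After op 6 tick(8): ref=29.0000 raw=[26.5000 23.2000 23.2000]
After op 7 tick(5): ref=34.0000 raw=[31.0000 27.2000 27.2000]
After op 8 tick(8): ref=42.0000 raw=[38.2000 33.6000 33.6000]
Drift of clock 2 after op 8: 33.6000 - 42.0000 = -8.4000

Answer: -8.4000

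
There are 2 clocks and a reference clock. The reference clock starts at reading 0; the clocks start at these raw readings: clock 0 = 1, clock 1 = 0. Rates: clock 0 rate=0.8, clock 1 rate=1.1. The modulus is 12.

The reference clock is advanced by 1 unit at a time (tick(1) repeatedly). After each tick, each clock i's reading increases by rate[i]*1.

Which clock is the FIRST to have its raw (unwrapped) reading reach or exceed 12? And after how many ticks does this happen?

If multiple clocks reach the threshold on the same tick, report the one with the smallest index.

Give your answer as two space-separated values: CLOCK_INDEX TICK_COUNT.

Answer: 1 11

Derivation:
clock 0: start=1, rate=0.8, needs 12-1 = 11; ticks = ceil(11/0.8) = ceil(13.7500) = 14; reading at tick 14 = 1 + 0.8*14 = 12.2000
clock 1: start=0, rate=1.1, needs 12-0 = 12; ticks = ceil(12/1.1) = ceil(10.9091) = 11; reading at tick 11 = 0 + 1.1*11 = 12.1000
Minimum tick count = 11; winners = [1]; smallest index = 1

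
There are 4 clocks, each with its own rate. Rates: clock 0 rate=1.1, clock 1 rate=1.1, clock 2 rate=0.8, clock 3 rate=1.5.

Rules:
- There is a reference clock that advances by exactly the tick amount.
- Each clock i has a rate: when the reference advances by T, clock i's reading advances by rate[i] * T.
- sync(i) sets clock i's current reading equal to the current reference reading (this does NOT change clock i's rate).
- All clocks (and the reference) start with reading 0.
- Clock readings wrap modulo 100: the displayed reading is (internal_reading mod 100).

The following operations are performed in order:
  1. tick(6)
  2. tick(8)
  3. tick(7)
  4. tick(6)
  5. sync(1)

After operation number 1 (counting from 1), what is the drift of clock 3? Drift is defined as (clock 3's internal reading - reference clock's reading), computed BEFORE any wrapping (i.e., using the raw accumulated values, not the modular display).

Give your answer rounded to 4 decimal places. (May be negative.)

Answer: 3.0000

Derivation:
After op 1 tick(6): ref=6.0000 raw=[6.6000 6.6000 4.8000 9.0000]
Drift of clock 3 after op 1: 9.0000 - 6.0000 = 3.0000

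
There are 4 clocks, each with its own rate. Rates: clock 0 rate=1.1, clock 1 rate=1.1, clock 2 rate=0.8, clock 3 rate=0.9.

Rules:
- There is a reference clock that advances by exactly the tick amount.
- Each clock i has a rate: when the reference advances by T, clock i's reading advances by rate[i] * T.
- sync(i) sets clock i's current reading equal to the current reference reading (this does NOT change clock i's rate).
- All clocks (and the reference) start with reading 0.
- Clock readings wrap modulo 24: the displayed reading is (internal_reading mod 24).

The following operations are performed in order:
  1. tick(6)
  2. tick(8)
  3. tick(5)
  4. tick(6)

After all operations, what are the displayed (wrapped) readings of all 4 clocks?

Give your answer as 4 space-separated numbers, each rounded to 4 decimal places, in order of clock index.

Answer: 3.5000 3.5000 20.0000 22.5000

Derivation:
After op 1 tick(6): ref=6.0000 raw=[6.6000 6.6000 4.8000 5.4000]
After op 2 tick(8): ref=14.0000 raw=[15.4000 15.4000 11.2000 12.6000]
After op 3 tick(5): ref=19.0000 raw=[20.9000 20.9000 15.2000 17.1000]
After op 4 tick(6): ref=25.0000 raw=[27.5000 27.5000 20.0000 22.5000]
Wrap final raw readings (mod 24): 27.5000 mod 24 = 3.5000; 27.5000 mod 24 = 3.5000; 20.0000 mod 24 = 20.0000; 22.5000 mod 24 = 22.5000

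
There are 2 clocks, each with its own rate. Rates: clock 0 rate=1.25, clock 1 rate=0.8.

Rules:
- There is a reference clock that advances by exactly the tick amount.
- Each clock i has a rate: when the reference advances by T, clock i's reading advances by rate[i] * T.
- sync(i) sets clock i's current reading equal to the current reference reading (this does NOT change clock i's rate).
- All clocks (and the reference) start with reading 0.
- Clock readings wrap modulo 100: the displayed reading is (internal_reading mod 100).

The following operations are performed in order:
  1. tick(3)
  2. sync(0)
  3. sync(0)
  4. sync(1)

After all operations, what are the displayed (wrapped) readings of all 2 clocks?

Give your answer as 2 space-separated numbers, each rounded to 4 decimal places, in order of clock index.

Answer: 3.0000 3.0000

Derivation:
After op 1 tick(3): ref=3.0000 raw=[3.7500 2.4000]
After op 2 sync(0): ref=3.0000 raw=[3.0000 2.4000]
After op 3 sync(0): ref=3.0000 raw=[3.0000 2.4000]
After op 4 sync(1): ref=3.0000 raw=[3.0000 3.0000]
Wrap final raw readings (mod 100): 3.0000 mod 100 = 3.0000; 3.0000 mod 100 = 3.0000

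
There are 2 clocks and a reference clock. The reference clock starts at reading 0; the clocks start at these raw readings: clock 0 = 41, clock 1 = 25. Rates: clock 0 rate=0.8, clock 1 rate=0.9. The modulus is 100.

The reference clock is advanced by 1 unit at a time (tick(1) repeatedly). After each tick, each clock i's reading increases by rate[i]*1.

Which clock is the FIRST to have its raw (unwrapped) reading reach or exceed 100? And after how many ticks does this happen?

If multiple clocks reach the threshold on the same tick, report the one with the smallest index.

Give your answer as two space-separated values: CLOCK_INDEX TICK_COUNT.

clock 0: start=41, rate=0.8, needs 100-41 = 59; ticks = ceil(59/0.8) = ceil(73.7500) = 74; reading at tick 74 = 41 + 0.8*74 = 100.2000
clock 1: start=25, rate=0.9, needs 100-25 = 75; ticks = ceil(75/0.9) = ceil(83.3333) = 84; reading at tick 84 = 25 + 0.9*84 = 100.6000
Minimum tick count = 74; winners = [0]; smallest index = 0

Answer: 0 74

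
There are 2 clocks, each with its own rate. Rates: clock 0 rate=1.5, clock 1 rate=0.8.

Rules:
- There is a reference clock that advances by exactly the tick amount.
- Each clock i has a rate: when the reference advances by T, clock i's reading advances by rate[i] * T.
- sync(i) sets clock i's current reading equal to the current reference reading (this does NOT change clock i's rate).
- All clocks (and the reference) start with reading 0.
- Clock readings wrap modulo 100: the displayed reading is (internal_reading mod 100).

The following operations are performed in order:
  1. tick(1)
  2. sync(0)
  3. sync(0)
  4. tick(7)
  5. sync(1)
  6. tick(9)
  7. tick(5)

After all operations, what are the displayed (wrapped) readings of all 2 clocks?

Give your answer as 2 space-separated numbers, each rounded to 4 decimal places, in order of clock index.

After op 1 tick(1): ref=1.0000 raw=[1.5000 0.8000]
After op 2 sync(0): ref=1.0000 raw=[1.0000 0.8000]
After op 3 sync(0): ref=1.0000 raw=[1.0000 0.8000]
After op 4 tick(7): ref=8.0000 raw=[11.5000 6.4000]
After op 5 sync(1): ref=8.0000 raw=[11.5000 8.0000]
After op 6 tick(9): ref=17.0000 raw=[25.0000 15.2000]
After op 7 tick(5): ref=22.0000 raw=[32.5000 19.2000]
Wrap final raw readings (mod 100): 32.5000 mod 100 = 32.5000; 19.2000 mod 100 = 19.2000

Answer: 32.5000 19.2000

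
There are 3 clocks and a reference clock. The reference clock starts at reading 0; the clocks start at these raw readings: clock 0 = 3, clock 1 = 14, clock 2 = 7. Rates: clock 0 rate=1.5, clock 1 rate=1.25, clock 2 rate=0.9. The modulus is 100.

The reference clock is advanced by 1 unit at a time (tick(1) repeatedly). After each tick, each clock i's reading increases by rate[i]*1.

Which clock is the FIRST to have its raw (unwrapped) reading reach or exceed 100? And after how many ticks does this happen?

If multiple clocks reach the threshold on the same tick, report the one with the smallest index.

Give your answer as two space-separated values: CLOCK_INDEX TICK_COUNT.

clock 0: start=3, rate=1.5, needs 100-3 = 97; ticks = ceil(97/1.5) = ceil(64.6667) = 65; reading at tick 65 = 3 + 1.5*65 = 100.5000
clock 1: start=14, rate=1.25, needs 100-14 = 86; ticks = ceil(86/1.25) = ceil(68.8000) = 69; reading at tick 69 = 14 + 1.25*69 = 100.2500
clock 2: start=7, rate=0.9, needs 100-7 = 93; ticks = ceil(93/0.9) = ceil(103.3333) = 104; reading at tick 104 = 7 + 0.9*104 = 100.6000
Minimum tick count = 65; winners = [0]; smallest index = 0

Answer: 0 65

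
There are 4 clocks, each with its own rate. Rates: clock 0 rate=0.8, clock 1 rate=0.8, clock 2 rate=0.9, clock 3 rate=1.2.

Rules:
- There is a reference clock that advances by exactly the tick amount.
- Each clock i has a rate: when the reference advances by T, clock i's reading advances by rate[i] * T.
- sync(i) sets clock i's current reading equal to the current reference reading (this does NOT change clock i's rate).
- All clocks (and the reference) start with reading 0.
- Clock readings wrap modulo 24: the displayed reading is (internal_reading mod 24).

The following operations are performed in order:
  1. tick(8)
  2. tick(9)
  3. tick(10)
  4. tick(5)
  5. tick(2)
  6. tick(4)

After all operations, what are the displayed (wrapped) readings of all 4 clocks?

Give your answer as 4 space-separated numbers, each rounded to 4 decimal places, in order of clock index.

Answer: 6.4000 6.4000 10.2000 21.6000

Derivation:
After op 1 tick(8): ref=8.0000 raw=[6.4000 6.4000 7.2000 9.6000]
After op 2 tick(9): ref=17.0000 raw=[13.6000 13.6000 15.3000 20.4000]
After op 3 tick(10): ref=27.0000 raw=[21.6000 21.6000 24.3000 32.4000]
After op 4 tick(5): ref=32.0000 raw=[25.6000 25.6000 28.8000 38.4000]
After op 5 tick(2): ref=34.0000 raw=[27.2000 27.2000 30.6000 40.8000]
After op 6 tick(4): ref=38.0000 raw=[30.4000 30.4000 34.2000 45.6000]
Wrap final raw readings (mod 24): 30.4000 mod 24 = 6.4000; 30.4000 mod 24 = 6.4000; 34.2000 mod 24 = 10.2000; 45.6000 mod 24 = 21.6000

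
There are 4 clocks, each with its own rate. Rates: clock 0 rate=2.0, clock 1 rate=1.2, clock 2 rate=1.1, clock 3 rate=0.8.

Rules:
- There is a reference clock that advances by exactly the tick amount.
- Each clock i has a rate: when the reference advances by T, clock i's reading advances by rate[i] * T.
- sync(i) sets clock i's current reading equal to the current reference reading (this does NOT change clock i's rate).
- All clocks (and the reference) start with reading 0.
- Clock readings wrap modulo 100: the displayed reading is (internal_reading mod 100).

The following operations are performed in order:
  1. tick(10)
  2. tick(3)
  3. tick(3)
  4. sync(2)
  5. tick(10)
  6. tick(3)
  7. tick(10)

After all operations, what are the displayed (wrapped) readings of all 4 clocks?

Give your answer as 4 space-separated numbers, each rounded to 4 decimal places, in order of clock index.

After op 1 tick(10): ref=10.0000 raw=[20.0000 12.0000 11.0000 8.0000]
After op 2 tick(3): ref=13.0000 raw=[26.0000 15.6000 14.3000 10.4000]
After op 3 tick(3): ref=16.0000 raw=[32.0000 19.2000 17.6000 12.8000]
After op 4 sync(2): ref=16.0000 raw=[32.0000 19.2000 16.0000 12.8000]
After op 5 tick(10): ref=26.0000 raw=[52.0000 31.2000 27.0000 20.8000]
After op 6 tick(3): ref=29.0000 raw=[58.0000 34.8000 30.3000 23.2000]
After op 7 tick(10): ref=39.0000 raw=[78.0000 46.8000 41.3000 31.2000]
Wrap final raw readings (mod 100): 78.0000 mod 100 = 78.0000; 46.8000 mod 100 = 46.8000; 41.3000 mod 100 = 41.3000; 31.2000 mod 100 = 31.2000

Answer: 78.0000 46.8000 41.3000 31.2000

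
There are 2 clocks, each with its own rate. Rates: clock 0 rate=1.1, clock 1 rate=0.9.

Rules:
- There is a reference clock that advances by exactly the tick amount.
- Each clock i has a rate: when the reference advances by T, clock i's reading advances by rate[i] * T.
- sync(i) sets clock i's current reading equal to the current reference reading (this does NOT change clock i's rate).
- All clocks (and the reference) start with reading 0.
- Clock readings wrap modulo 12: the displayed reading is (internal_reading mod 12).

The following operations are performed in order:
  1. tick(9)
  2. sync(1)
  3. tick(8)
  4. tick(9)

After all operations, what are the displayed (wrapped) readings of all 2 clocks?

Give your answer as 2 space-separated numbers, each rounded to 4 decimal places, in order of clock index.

After op 1 tick(9): ref=9.0000 raw=[9.9000 8.1000]
After op 2 sync(1): ref=9.0000 raw=[9.9000 9.0000]
After op 3 tick(8): ref=17.0000 raw=[18.7000 16.2000]
After op 4 tick(9): ref=26.0000 raw=[28.6000 24.3000]
Wrap final raw readings (mod 12): 28.6000 mod 12 = 4.6000; 24.3000 mod 12 = 0.3000

Answer: 4.6000 0.3000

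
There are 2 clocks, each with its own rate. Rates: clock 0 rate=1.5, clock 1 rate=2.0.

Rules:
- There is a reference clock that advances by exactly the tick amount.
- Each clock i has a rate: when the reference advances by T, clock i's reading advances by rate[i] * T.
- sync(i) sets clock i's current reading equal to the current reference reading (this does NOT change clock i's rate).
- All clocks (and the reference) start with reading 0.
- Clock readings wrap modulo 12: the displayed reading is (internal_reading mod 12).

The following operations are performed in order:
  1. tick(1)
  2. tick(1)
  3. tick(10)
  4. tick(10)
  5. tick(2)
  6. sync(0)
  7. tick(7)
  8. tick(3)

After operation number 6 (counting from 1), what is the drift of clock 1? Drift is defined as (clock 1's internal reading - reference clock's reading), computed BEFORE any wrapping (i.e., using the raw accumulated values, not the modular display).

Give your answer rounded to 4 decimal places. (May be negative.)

After op 1 tick(1): ref=1.0000 raw=[1.5000 2.0000]
After op 2 tick(1): ref=2.0000 raw=[3.0000 4.0000]
After op 3 tick(10): ref=12.0000 raw=[18.0000 24.0000]
After op 4 tick(10): ref=22.0000 raw=[33.0000 44.0000]
After op 5 tick(2): ref=24.0000 raw=[36.0000 48.0000]
After op 6 sync(0): ref=24.0000 raw=[24.0000 48.0000]
Drift of clock 1 after op 6: 48.0000 - 24.0000 = 24.0000

Answer: 24.0000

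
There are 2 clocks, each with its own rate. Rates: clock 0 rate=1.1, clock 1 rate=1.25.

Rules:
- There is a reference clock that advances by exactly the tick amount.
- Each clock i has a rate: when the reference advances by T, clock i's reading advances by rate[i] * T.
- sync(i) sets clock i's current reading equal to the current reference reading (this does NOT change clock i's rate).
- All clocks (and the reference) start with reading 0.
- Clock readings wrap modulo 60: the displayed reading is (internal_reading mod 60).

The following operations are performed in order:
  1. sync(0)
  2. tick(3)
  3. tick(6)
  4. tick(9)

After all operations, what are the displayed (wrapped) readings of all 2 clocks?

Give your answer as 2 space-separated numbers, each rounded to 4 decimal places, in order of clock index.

Answer: 19.8000 22.5000

Derivation:
After op 1 sync(0): ref=0.0000 raw=[0.0000 0.0000]
After op 2 tick(3): ref=3.0000 raw=[3.3000 3.7500]
After op 3 tick(6): ref=9.0000 raw=[9.9000 11.2500]
After op 4 tick(9): ref=18.0000 raw=[19.8000 22.5000]
Wrap final raw readings (mod 60): 19.8000 mod 60 = 19.8000; 22.5000 mod 60 = 22.5000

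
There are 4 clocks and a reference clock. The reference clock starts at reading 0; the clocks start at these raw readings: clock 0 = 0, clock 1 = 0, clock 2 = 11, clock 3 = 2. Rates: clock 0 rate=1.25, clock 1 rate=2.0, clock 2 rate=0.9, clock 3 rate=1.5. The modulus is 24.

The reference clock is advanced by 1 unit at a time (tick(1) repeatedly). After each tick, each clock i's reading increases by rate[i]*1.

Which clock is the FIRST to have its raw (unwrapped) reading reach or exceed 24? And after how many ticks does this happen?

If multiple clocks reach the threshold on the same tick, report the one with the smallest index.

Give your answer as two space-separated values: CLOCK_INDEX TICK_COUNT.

clock 0: start=0, rate=1.25, needs 24-0 = 24; ticks = ceil(24/1.25) = ceil(19.2000) = 20; reading at tick 20 = 0 + 1.25*20 = 25.0000
clock 1: start=0, rate=2.0, needs 24-0 = 24; ticks = ceil(24/2.0) = ceil(12.0000) = 12; reading at tick 12 = 0 + 2.0*12 = 24.0000
clock 2: start=11, rate=0.9, needs 24-11 = 13; ticks = ceil(13/0.9) = ceil(14.4444) = 15; reading at tick 15 = 11 + 0.9*15 = 24.5000
clock 3: start=2, rate=1.5, needs 24-2 = 22; ticks = ceil(22/1.5) = ceil(14.6667) = 15; reading at tick 15 = 2 + 1.5*15 = 24.5000
Minimum tick count = 12; winners = [1]; smallest index = 1

Answer: 1 12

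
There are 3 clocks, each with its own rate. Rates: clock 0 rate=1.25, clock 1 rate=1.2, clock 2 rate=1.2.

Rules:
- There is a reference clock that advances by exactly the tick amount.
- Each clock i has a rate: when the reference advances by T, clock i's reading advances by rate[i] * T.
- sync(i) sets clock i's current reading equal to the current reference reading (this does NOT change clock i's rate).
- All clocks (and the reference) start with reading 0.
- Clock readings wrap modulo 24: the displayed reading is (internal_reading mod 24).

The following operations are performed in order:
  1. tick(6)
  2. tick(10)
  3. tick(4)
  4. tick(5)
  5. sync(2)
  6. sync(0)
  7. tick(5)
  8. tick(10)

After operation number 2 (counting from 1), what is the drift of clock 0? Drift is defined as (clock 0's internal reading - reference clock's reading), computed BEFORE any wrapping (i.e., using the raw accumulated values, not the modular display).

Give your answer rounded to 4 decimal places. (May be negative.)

After op 1 tick(6): ref=6.0000 raw=[7.5000 7.2000 7.2000]
After op 2 tick(10): ref=16.0000 raw=[20.0000 19.2000 19.2000]
Drift of clock 0 after op 2: 20.0000 - 16.0000 = 4.0000

Answer: 4.0000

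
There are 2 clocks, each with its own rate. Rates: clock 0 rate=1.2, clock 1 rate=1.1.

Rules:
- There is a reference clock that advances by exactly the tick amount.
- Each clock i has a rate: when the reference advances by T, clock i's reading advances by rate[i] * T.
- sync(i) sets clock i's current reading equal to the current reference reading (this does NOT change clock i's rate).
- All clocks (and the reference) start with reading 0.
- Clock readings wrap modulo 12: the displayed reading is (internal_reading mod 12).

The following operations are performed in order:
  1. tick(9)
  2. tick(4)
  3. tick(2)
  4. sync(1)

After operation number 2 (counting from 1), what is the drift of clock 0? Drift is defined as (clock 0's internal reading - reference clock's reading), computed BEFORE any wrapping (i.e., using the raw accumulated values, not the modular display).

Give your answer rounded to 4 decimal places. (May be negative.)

After op 1 tick(9): ref=9.0000 raw=[10.8000 9.9000]
After op 2 tick(4): ref=13.0000 raw=[15.6000 14.3000]
Drift of clock 0 after op 2: 15.6000 - 13.0000 = 2.6000

Answer: 2.6000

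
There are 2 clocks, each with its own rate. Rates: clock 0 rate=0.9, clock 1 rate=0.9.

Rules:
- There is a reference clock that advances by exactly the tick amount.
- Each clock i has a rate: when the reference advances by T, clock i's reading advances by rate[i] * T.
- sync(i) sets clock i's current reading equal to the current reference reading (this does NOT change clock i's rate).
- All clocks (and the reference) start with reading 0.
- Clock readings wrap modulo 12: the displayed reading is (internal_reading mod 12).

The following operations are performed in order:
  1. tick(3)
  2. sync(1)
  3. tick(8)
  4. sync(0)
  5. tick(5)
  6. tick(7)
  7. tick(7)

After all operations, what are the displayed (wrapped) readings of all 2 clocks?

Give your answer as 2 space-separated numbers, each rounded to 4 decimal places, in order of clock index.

Answer: 4.1000 3.3000

Derivation:
After op 1 tick(3): ref=3.0000 raw=[2.7000 2.7000]
After op 2 sync(1): ref=3.0000 raw=[2.7000 3.0000]
After op 3 tick(8): ref=11.0000 raw=[9.9000 10.2000]
After op 4 sync(0): ref=11.0000 raw=[11.0000 10.2000]
After op 5 tick(5): ref=16.0000 raw=[15.5000 14.7000]
After op 6 tick(7): ref=23.0000 raw=[21.8000 21.0000]
After op 7 tick(7): ref=30.0000 raw=[28.1000 27.3000]
Wrap final raw readings (mod 12): 28.1000 mod 12 = 4.1000; 27.3000 mod 12 = 3.3000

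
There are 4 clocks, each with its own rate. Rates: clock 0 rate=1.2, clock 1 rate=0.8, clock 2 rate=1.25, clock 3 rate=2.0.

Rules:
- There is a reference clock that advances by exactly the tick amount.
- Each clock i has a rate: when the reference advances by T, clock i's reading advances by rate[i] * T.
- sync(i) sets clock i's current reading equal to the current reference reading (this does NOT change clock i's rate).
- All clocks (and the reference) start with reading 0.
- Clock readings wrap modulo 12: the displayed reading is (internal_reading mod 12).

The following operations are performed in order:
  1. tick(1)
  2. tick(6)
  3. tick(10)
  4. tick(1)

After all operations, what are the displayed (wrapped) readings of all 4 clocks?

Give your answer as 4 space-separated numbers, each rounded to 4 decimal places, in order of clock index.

Answer: 9.6000 2.4000 10.5000 0.0000

Derivation:
After op 1 tick(1): ref=1.0000 raw=[1.2000 0.8000 1.2500 2.0000]
After op 2 tick(6): ref=7.0000 raw=[8.4000 5.6000 8.7500 14.0000]
After op 3 tick(10): ref=17.0000 raw=[20.4000 13.6000 21.2500 34.0000]
After op 4 tick(1): ref=18.0000 raw=[21.6000 14.4000 22.5000 36.0000]
Wrap final raw readings (mod 12): 21.6000 mod 12 = 9.6000; 14.4000 mod 12 = 2.4000; 22.5000 mod 12 = 10.5000; 36.0000 mod 12 = 0.0000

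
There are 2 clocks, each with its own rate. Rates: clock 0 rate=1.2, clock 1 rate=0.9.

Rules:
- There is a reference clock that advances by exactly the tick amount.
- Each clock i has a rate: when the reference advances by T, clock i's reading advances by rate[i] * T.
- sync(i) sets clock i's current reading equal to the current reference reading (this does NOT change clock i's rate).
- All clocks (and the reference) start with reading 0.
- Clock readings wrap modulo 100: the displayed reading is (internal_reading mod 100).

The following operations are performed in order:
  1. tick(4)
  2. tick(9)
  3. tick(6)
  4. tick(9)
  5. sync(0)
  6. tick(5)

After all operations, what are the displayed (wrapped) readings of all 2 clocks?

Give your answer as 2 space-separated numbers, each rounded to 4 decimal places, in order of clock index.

After op 1 tick(4): ref=4.0000 raw=[4.8000 3.6000]
After op 2 tick(9): ref=13.0000 raw=[15.6000 11.7000]
After op 3 tick(6): ref=19.0000 raw=[22.8000 17.1000]
After op 4 tick(9): ref=28.0000 raw=[33.6000 25.2000]
After op 5 sync(0): ref=28.0000 raw=[28.0000 25.2000]
After op 6 tick(5): ref=33.0000 raw=[34.0000 29.7000]
Wrap final raw readings (mod 100): 34.0000 mod 100 = 34.0000; 29.7000 mod 100 = 29.7000

Answer: 34.0000 29.7000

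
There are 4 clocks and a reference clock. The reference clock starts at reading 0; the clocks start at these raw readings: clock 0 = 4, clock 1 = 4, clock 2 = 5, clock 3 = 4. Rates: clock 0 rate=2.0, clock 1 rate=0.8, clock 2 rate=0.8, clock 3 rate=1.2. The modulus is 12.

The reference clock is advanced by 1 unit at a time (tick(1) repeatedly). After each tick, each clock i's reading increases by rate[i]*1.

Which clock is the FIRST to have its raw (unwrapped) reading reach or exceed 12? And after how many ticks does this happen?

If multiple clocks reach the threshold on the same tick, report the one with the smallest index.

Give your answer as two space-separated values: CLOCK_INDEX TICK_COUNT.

Answer: 0 4

Derivation:
clock 0: start=4, rate=2.0, needs 12-4 = 8; ticks = ceil(8/2.0) = ceil(4.0000) = 4; reading at tick 4 = 4 + 2.0*4 = 12.0000
clock 1: start=4, rate=0.8, needs 12-4 = 8; ticks = ceil(8/0.8) = ceil(10.0000) = 10; reading at tick 10 = 4 + 0.8*10 = 12.0000
clock 2: start=5, rate=0.8, needs 12-5 = 7; ticks = ceil(7/0.8) = ceil(8.7500) = 9; reading at tick 9 = 5 + 0.8*9 = 12.2000
clock 3: start=4, rate=1.2, needs 12-4 = 8; ticks = ceil(8/1.2) = ceil(6.6667) = 7; reading at tick 7 = 4 + 1.2*7 = 12.4000
Minimum tick count = 4; winners = [0]; smallest index = 0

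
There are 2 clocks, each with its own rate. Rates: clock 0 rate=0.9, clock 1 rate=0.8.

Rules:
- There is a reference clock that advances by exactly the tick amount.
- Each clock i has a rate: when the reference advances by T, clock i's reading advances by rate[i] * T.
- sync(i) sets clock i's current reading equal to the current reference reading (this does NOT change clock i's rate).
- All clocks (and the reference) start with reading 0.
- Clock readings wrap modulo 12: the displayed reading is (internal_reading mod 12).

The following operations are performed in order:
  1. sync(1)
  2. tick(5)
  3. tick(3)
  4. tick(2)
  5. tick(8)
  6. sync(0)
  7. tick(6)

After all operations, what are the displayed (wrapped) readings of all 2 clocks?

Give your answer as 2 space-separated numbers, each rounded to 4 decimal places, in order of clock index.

After op 1 sync(1): ref=0.0000 raw=[0.0000 0.0000]
After op 2 tick(5): ref=5.0000 raw=[4.5000 4.0000]
After op 3 tick(3): ref=8.0000 raw=[7.2000 6.4000]
After op 4 tick(2): ref=10.0000 raw=[9.0000 8.0000]
After op 5 tick(8): ref=18.0000 raw=[16.2000 14.4000]
After op 6 sync(0): ref=18.0000 raw=[18.0000 14.4000]
After op 7 tick(6): ref=24.0000 raw=[23.4000 19.2000]
Wrap final raw readings (mod 12): 23.4000 mod 12 = 11.4000; 19.2000 mod 12 = 7.2000

Answer: 11.4000 7.2000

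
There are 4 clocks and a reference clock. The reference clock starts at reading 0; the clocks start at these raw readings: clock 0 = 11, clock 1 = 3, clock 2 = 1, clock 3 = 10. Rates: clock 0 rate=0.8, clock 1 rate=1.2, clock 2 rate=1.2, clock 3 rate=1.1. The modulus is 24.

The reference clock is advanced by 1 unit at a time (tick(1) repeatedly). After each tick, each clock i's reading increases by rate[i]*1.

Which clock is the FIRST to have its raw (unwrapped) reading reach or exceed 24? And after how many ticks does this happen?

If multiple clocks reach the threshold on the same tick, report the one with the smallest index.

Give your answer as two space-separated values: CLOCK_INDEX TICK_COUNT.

Answer: 3 13

Derivation:
clock 0: start=11, rate=0.8, needs 24-11 = 13; ticks = ceil(13/0.8) = ceil(16.2500) = 17; reading at tick 17 = 11 + 0.8*17 = 24.6000
clock 1: start=3, rate=1.2, needs 24-3 = 21; ticks = ceil(21/1.2) = ceil(17.5000) = 18; reading at tick 18 = 3 + 1.2*18 = 24.6000
clock 2: start=1, rate=1.2, needs 24-1 = 23; ticks = ceil(23/1.2) = ceil(19.1667) = 20; reading at tick 20 = 1 + 1.2*20 = 25.0000
clock 3: start=10, rate=1.1, needs 24-10 = 14; ticks = ceil(14/1.1) = ceil(12.7273) = 13; reading at tick 13 = 10 + 1.1*13 = 24.3000
Minimum tick count = 13; winners = [3]; smallest index = 3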